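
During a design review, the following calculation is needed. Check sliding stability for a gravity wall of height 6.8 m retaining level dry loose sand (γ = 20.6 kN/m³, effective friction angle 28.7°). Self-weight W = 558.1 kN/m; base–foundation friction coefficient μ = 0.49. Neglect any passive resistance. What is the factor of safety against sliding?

1.64

K_a = tan²(45° − 28.7°/2) = 0.3511.
P_a = ½K_aγH² = 0.5×0.3511×20.6×6.8² = 167.2 kN/m, acting at H/3 = 2.267 m above the base.
FS_sliding = μW / P_a = 0.49×558.1 / 167.2 = 1.635.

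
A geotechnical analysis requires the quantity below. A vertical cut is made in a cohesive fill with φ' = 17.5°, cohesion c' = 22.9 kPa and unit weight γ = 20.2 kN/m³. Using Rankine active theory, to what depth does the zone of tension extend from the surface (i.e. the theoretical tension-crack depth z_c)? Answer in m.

K_a = tan²(45° − 17.5°/2) = 0.5376; √K_a = 0.7332.
The active pressure is zero where K_a γ z = 2c√K_a, so z_c = 2c/(γ√K_a) = 2×22.9/(20.2×0.7332) = 3.092 m.

3.09 m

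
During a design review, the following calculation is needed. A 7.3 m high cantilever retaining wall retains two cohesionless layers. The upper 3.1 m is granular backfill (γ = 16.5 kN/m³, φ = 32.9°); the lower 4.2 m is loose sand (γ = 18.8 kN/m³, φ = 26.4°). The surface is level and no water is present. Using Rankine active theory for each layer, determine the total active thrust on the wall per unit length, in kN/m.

170 kN/m

K_a1 = tan²(45°−32.9°/2) = 0.2960; K_a2 = tan²(45°−26.4°/2) = 0.3844.
Layer 1: σ at base = K_a1 γ₁ h₁ = 15.14 kPa; P₁ = ½×15.14×3.1 = 23.47.
Layer 2: σ_v at top = γ₁h₁ = 51.15; σ_h top = K_a2×51.15 = 19.66; σ_h base = K_a2×(51.15+18.8×4.2) = 50.02.
P₂ = ½(19.66+50.02)×4.2 = 146.3. Total P_a = 23.47+146.3 = 169.8 kN/m.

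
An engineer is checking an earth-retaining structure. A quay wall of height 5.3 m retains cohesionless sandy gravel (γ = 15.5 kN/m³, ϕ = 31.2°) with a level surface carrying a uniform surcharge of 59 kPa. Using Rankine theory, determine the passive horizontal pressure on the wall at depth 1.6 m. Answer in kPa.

K_p = (1 + sin φ)/(1 − sin φ) = 3.150.
σ_v = γz + q = 15.5 × 1.6 + 59 = 83.80 kPa.
σ_h = K_p σ_v = 3.150 × 83.80 = 263.9 kPa.

264 kPa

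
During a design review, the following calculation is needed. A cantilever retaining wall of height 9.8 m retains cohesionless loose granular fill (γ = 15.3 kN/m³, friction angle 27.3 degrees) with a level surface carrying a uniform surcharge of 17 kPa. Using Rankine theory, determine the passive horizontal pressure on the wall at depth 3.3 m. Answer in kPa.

K_p = (1 + sin φ)/(1 − sin φ) = 2.694.
σ_v = γz + q = 15.3 × 3.3 + 17 = 67.49 kPa.
σ_h = K_p σ_v = 2.694 × 67.49 = 181.8 kPa.

182 kPa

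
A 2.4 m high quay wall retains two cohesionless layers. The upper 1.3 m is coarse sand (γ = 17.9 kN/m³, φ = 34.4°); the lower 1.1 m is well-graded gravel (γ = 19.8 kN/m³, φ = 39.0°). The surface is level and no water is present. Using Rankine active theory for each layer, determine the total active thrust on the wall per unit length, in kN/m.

K_a1 = tan²(45°−34.4°/2) = 0.2780; K_a2 = tan²(45°−39.0°/2) = 0.2275.
Layer 1: σ at base = K_a1 γ₁ h₁ = 6.469 kPa; P₁ = ½×6.469×1.3 = 4.205.
Layer 2: σ_v at top = γ₁h₁ = 23.27; σ_h top = K_a2×23.27 = 5.294; σ_h base = K_a2×(23.27+19.8×1.1) = 10.25.
P₂ = ½(5.294+10.25)×1.1 = 8.549. Total P_a = 4.205+8.549 = 12.75 kN/m.

12.8 kN/m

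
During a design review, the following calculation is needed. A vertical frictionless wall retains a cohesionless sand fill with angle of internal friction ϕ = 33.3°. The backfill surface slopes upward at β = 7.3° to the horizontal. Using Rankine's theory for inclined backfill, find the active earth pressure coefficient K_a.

0.298

K_a = cos β · (cos β − √(cos²β − cos²φ)) / (cos β + √(cos²β − cos²φ)).
cos β = 0.9919, cos φ = 0.8358, √(cos²β − cos²φ) = 0.5341.
K_a = 0.9919 × (0.9919 − 0.5341)/(0.9919 + 0.5341) = 0.2976.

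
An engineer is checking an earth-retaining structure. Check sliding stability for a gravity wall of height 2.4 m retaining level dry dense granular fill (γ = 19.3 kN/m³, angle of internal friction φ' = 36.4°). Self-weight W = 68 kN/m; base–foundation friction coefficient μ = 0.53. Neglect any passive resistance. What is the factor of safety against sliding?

2.54

K_a = tan²(45° − 36.4°/2) = 0.2552.
P_a = ½K_aγH² = 0.5×0.2552×19.3×2.4² = 14.18 kN/m, acting at H/3 = 0.8000 m above the base.
FS_sliding = μW / P_a = 0.53×68 / 14.18 = 2.541.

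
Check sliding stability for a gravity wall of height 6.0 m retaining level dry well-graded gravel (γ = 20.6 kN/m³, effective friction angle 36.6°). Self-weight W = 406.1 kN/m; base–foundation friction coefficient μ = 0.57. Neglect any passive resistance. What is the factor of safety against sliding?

2.47

K_a = tan²(45° − 36.6°/2) = 0.2530.
P_a = ½K_aγH² = 0.5×0.2530×20.6×6.0² = 93.80 kN/m, acting at H/3 = 2.000 m above the base.
FS_sliding = μW / P_a = 0.57×406.1 / 93.80 = 2.468.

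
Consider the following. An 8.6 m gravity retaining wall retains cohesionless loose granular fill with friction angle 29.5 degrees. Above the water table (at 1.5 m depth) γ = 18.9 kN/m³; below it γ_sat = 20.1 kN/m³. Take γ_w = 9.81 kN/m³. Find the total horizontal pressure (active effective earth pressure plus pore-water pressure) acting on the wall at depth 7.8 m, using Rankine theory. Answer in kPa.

K_a = (1 − sin φ)/(1 + sin φ) = 0.3401.
γ' = 20.1 − 9.81 = 10.29 kN/m³.
Effective vertical stress at 7.8 m: σ'_v = 18.9×1.5 + 10.29×6.30 = 93.18 kPa.
σ'_h = K_a σ'_v = 0.3401 × 93.18 = 31.69 kPa; u = γ_w × 6.30 = 61.80 kPa.
Total σ_h = 31.69 + 61.80 = 93.49 kPa.

93.5 kPa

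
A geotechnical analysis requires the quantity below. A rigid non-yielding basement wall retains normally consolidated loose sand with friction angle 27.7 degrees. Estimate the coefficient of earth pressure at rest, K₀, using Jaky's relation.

0.535

K₀ = 1 − sin φ' = 1 − sin 27.7° = 0.5352.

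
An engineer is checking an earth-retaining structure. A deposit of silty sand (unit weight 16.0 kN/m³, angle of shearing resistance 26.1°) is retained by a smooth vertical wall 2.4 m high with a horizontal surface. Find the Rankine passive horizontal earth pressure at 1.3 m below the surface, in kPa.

K_p = (1 + sin φ)/(1 − sin φ) = 2.571.
σ_h = K_p γ z = 2.571 × 16.0 × 1.3 = 53.48 kPa.

53.5 kPa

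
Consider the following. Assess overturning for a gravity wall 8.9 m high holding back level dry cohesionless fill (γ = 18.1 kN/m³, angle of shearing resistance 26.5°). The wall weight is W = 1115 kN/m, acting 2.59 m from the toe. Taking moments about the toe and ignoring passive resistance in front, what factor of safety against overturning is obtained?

K_a = tan²(45° − 26.5°/2) = 0.3829.
P_a = ½K_aγH² = 0.5×0.3829×18.1×8.9² = 274.5 kN/m, acting at H/3 = 2.967 m above the base.
Overturning moment M_o = P_a × H/3 = 274.5 × 2.967 = 814.4.
Resisting moment M_r = W × 2.59 = 1115 × 2.59 = 2888.
FS_overturning = M_r/M_o = 2888/814.4 = 3.546.

3.55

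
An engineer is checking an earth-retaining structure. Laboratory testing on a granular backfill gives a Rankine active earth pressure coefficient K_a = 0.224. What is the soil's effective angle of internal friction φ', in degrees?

K_a = tan²(45° − φ/2) ⇒ 45° − φ/2 = arctan(√0.224) = 25.33°.
φ = 2(45° − 25.33°) = 39.34°.

39.3°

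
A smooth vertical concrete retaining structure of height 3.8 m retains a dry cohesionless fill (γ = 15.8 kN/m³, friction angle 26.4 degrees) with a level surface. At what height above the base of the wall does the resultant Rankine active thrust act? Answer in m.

1.27 m

K_a = 0.3844.
The pressure distribution is triangular, so the resultant acts at H/3 above the base = 3.8/3 = 1.267 m.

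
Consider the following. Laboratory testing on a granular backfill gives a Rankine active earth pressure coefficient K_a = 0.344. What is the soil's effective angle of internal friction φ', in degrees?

K_a = tan²(45° − φ/2) ⇒ 45° − φ/2 = arctan(√0.344) = 30.39°.
φ = 2(45° − 30.39°) = 29.22°.

29.2°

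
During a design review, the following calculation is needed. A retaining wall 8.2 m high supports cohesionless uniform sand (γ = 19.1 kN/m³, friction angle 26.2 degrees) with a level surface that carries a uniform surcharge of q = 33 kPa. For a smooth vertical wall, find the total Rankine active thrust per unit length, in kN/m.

354 kN/m

K_a = tan²(45° − φ/2) = 0.3874.
Soil triangle: ½ K_a γ H² = 0.5×0.3874×19.1×8.2² = 248.8 kN/m.
Surcharge rectangle: K_a q H = 0.3874×33×8.2 = 104.8 kN/m.
Total = 248.8 + 104.8 = 353.6 kN/m.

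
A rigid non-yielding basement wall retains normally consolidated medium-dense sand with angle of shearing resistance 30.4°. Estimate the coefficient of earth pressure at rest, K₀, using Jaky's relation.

K₀ = 1 − sin φ' = 1 − sin 30.4° = 0.4940.

0.494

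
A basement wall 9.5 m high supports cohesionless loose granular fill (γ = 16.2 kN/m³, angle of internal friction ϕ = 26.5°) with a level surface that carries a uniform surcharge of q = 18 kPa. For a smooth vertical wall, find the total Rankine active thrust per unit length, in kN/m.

345 kN/m

K_a = tan²(45° − φ/2) = 0.3829.
Soil triangle: ½ K_a γ H² = 0.5×0.3829×16.2×9.5² = 279.9 kN/m.
Surcharge rectangle: K_a q H = 0.3829×18×9.5 = 65.48 kN/m.
Total = 279.9 + 65.48 = 345.4 kN/m.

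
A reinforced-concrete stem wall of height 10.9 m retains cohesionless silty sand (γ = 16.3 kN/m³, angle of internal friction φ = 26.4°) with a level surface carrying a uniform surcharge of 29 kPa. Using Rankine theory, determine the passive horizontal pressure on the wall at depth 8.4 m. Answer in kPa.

432 kPa

K_p = (1 + sin φ)/(1 − sin φ) = 2.601.
σ_v = γz + q = 16.3 × 8.4 + 29 = 165.9 kPa.
σ_h = K_p σ_v = 2.601 × 165.9 = 431.6 kPa.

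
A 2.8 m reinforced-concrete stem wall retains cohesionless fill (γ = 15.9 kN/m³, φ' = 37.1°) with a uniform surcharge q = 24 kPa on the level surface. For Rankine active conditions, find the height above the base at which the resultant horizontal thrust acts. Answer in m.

1.18 m

K_a = 0.2475.
Triangular part P₁ = ½K_aγH² = 15.43 at H/3 = 0.9333 m; rectangular part P₂ = K_a q H = 16.63 at H/2 = 1.400 m.
ȳ = (P₁·0.9333 + P₂·1.400)/(P₁+P₂) = 1.175 m.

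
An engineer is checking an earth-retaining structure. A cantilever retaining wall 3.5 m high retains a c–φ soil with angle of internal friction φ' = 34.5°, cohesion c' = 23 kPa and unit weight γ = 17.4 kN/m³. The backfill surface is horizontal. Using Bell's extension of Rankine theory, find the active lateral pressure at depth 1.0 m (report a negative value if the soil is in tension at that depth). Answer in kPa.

K_a = (1 − sin φ)/(1 + sin φ) = 0.2768.
σ_a = K_a γ z − 2c√K_a = 0.2768×17.4×1.0 − 2×23×0.5261 = -19.39 kPa.

-19.4 kPa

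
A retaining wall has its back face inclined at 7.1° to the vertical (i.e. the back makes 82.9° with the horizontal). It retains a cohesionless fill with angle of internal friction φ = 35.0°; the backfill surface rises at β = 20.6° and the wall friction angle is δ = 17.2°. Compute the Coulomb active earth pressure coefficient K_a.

K_a = sin²(α+φ) / [sin²α · sin(α−δ) · (1 + √{sin(φ+δ)sin(φ−β) / (sin(α−δ)sin(α+β))})²].
With α = 82.9°, φ = 35.0°, δ = 17.2°, β = 20.6°: K_a = 0.4022.

0.402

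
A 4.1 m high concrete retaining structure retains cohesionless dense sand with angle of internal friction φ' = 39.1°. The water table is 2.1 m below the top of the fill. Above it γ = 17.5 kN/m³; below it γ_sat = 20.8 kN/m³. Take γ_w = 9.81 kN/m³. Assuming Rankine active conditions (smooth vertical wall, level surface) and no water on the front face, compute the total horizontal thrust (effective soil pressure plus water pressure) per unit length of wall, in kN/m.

50.0 kN/m

K_a = tan²(45° − φ/2) = 0.2265.
γ' = 20.8 − 9.81 = 10.99 kN/m³. Depth below WT = 2.0 m.
σ'_h at WT = K_a γ d_w = 8.323 kPa; at base = 8.323 + K_a γ' × 2.0 = 13.30 kPa.
P₁ (0–2.1 m) = ½×8.323×2.1 = 8.740. P₂ (2.1–4.1 m) = ½(8.323+13.30)×2.0 = 21.62.
P_w = ½ γ_w h₂² = 0.5×9.81×2.0² = 19.62. Total = 8.740+21.62+19.62 = 49.98 kN/m.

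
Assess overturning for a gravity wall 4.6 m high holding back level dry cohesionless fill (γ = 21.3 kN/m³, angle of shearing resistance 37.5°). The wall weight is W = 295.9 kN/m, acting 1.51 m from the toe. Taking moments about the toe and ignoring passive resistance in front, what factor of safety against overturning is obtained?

5.32

K_a = tan²(45° − 37.5°/2) = 0.2432.
P_a = ½K_aγH² = 0.5×0.2432×21.3×4.6² = 54.80 kN/m, acting at H/3 = 1.533 m above the base.
Overturning moment M_o = P_a × H/3 = 54.80 × 1.533 = 84.03.
Resisting moment M_r = W × 1.51 = 295.9 × 1.51 = 446.8.
FS_overturning = M_r/M_o = 446.8/84.03 = 5.317.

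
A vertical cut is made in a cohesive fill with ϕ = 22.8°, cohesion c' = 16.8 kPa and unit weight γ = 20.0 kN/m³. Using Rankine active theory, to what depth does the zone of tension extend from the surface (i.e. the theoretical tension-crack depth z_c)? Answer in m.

2.53 m

K_a = tan²(45° − 22.8°/2) = 0.4414; √K_a = 0.6644.
The active pressure is zero where K_a γ z = 2c√K_a, so z_c = 2c/(γ√K_a) = 2×16.8/(20.0×0.6644) = 2.529 m.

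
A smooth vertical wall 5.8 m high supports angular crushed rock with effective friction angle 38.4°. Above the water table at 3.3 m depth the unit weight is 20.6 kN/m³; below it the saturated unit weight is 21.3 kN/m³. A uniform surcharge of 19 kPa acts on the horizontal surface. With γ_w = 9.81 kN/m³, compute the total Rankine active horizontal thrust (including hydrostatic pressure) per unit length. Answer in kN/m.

K_a = tan²(45° − φ/2) = 0.2337.
γ' = 21.3 − 9.81 = 11.49 kN/m³. h₂ = H − d_w = 2.5 m.
σ'_h: at surface K_a·q = 4.440; at WT K_a(q+γd_w) = 20.33; at base K_a(q+γd_w+γ'h₂) = 27.04 kPa.
P₁ = ½(4.440+20.33)×3.3 = 40.87; P₂ = ½(20.33+27.04)×2.5 = 59.21; P_w = ½γ_w h₂² = 30.66.
Total = 40.87+59.21+30.66 = 130.7 kN/m.

131 kN/m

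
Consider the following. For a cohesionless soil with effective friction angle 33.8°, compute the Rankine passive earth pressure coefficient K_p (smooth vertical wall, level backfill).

3.51

K_p = (1 + sin φ)/(1 − sin φ) = tan²(45° + 33.8°/2) = 3.508.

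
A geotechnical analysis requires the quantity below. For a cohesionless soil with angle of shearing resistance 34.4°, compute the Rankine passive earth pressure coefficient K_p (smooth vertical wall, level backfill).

3.60

K_p = (1 + sin φ)/(1 − sin φ) = tan²(45° + 34.4°/2) = 3.597.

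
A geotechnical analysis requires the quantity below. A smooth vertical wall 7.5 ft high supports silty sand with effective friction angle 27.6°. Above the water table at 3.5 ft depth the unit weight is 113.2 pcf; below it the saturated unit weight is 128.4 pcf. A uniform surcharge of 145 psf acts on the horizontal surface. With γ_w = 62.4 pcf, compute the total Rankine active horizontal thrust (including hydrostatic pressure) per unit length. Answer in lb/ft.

K_a = tan²(45° − φ/2) = 0.3668.
γ' = 128.4 − 62.4 = 66.00 pcf. h₂ = H − d_w = 4.0 ft.
σ'_h: at surface K_a·q = 53.18; at WT K_a(q+γd_w) = 198.5; at base K_a(q+γd_w+γ'h₂) = 295.3 psf.
P₁ = ½(53.18+198.5)×3.5 = 440.4; P₂ = ½(198.5+295.3)×4.0 = 987.7; P_w = ½γ_w h₂² = 499.2.
Total = 440.4+987.7+499.2 = 1927 lb/ft.

1930 lb/ft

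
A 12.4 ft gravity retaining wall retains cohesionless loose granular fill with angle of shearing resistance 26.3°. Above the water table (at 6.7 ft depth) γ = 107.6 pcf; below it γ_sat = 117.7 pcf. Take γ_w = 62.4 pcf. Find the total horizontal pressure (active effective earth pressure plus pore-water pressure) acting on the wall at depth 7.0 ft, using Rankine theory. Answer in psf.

K_a = (1 − sin φ)/(1 + sin φ) = 0.3859.
γ' = 117.7 − 62.4 = 55.30 pcf.
Effective vertical stress at 7.0 ft: σ'_v = 107.6×6.7 + 55.30×0.300 = 737.5 psf.
σ'_h = K_a σ'_v = 0.3859 × 737.5 = 284.6 psf; u = γ_w × 0.300 = 18.72 psf.
Total σ_h = 284.6 + 18.72 = 303.3 psf.

303 psf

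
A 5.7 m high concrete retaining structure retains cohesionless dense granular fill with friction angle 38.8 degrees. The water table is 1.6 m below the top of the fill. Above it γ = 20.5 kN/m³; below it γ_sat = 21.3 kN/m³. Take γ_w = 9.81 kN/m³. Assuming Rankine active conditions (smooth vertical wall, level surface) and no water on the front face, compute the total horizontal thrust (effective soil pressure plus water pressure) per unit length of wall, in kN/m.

142 kN/m

K_a = tan²(45° − φ/2) = 0.2296.
γ' = 21.3 − 9.81 = 11.49 kN/m³. Depth below WT = 4.1 m.
σ'_h at WT = K_a γ d_w = 7.529 kPa; at base = 7.529 + K_a γ' × 4.1 = 18.34 kPa.
P₁ (0–1.6 m) = ½×7.529×1.6 = 6.024. P₂ (1.6–5.7 m) = ½(7.529+18.34)×4.1 = 53.04.
P_w = ½ γ_w h₂² = 0.5×9.81×4.1² = 82.45. Total = 6.024+53.04+82.45 = 141.5 kN/m.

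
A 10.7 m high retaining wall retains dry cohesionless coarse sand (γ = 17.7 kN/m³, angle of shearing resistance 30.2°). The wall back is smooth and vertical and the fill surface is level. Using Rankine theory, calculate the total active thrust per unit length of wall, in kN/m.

K_a = tan²(45° − φ/2) = 0.3307.
P_a = ½ K_a γ H² = 0.5 × 0.3307 × 17.7 × 10.7² = 335.0 kN/m.

335 kN/m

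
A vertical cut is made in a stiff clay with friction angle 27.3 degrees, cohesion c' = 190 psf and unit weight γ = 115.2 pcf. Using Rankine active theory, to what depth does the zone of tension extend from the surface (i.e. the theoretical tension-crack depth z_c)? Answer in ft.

K_a = tan²(45° − 27.3°/2) = 0.3711; √K_a = 0.6092.
The active pressure is zero where K_a γ z = 2c√K_a, so z_c = 2c/(γ√K_a) = 2×190/(115.2×0.6092) = 5.415 ft.

5.41 ft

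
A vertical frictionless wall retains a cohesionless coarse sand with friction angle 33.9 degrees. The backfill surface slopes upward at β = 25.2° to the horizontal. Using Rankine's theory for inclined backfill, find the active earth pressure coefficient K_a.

K_a = cos β · (cos β − √(cos²β − cos²φ)) / (cos β + √(cos²β − cos²φ)).
cos β = 0.9048, cos φ = 0.8300, √(cos²β − cos²φ) = 0.3603.
K_a = 0.9048 × (0.9048 − 0.3603)/(0.9048 + 0.3603) = 0.3895.

0.389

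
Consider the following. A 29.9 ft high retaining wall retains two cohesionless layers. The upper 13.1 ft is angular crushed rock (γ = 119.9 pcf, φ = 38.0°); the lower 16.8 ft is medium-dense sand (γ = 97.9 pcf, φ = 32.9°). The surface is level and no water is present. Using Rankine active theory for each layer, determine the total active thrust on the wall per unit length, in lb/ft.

14300 lb/ft

K_a1 = tan²(45°−38.0°/2) = 0.2379; K_a2 = tan²(45°−32.9°/2) = 0.2960.
Layer 1: σ at base = K_a1 γ₁ h₁ = 373.6 psf; P₁ = ½×373.6×13.1 = 2447.
Layer 2: σ_v at top = γ₁h₁ = 1571; σ_h top = K_a2×1571 = 465.0; σ_h base = K_a2×(1571+97.9×16.8) = 951.9.
P₂ = ½(465.0+951.9)×16.8 = 11900. Total P_a = 2447+11900 = 14350 lb/ft.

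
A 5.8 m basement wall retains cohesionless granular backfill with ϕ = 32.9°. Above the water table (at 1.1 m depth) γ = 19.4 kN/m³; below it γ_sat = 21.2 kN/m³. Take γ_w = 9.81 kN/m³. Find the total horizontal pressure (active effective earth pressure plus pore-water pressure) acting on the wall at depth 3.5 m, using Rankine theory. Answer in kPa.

K_a = (1 − sin φ)/(1 + sin φ) = 0.2960.
γ' = 21.2 − 9.81 = 11.39 kN/m³.
Effective vertical stress at 3.5 m: σ'_v = 19.4×1.1 + 11.39×2.40 = 48.68 kPa.
σ'_h = K_a σ'_v = 0.2960 × 48.68 = 14.41 kPa; u = γ_w × 2.40 = 23.54 kPa.
Total σ_h = 14.41 + 23.54 = 37.95 kPa.

38.0 kPa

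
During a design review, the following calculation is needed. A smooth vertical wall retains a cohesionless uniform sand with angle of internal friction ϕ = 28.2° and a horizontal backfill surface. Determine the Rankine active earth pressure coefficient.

0.358

K_a = (1 − sin φ)/(1 + sin φ) = (1 − sin 28.2°)/(1 + sin 28.2°) = 0.3582.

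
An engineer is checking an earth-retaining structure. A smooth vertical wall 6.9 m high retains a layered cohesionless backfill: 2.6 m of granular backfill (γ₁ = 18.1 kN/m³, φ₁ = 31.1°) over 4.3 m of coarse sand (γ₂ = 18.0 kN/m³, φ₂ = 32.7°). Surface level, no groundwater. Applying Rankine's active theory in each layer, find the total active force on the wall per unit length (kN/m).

130 kN/m

K_a1 = tan²(45°−31.1°/2) = 0.3188; K_a2 = tan²(45°−32.7°/2) = 0.2985.
Layer 1: σ at base = K_a1 γ₁ h₁ = 15.00 kPa; P₁ = ½×15.00×2.6 = 19.50.
Layer 2: σ_v at top = γ₁h₁ = 47.06; σ_h top = K_a2×47.06 = 14.05; σ_h base = K_a2×(47.06+18.0×4.3) = 37.15.
P₂ = ½(14.05+37.15)×4.3 = 110.1. Total P_a = 19.50+110.1 = 129.6 kN/m.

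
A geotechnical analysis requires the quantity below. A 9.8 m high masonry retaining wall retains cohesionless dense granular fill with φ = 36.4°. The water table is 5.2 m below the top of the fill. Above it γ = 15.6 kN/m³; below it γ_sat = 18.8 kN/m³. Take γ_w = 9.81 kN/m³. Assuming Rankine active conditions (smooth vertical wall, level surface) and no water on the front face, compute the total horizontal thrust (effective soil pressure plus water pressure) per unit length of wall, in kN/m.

K_a = tan²(45° − φ/2) = 0.2552.
γ' = 18.8 − 9.81 = 8.990 kN/m³. Depth below WT = 4.6 m.
σ'_h at WT = K_a γ d_w = 20.70 kPa; at base = 20.70 + K_a γ' × 4.6 = 31.25 kPa.
P₁ (0–5.2 m) = ½×20.70×5.2 = 53.82. P₂ (5.2–9.8 m) = ½(20.70+31.25)×4.6 = 119.5.
P_w = ½ γ_w h₂² = 0.5×9.81×4.6² = 103.8. Total = 53.82+119.5+103.8 = 277.1 kN/m.

277 kN/m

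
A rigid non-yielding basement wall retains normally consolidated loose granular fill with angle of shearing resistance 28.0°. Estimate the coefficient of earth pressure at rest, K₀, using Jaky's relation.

K₀ = 1 − sin φ' = 1 − sin 28.0° = 0.5305.

0.531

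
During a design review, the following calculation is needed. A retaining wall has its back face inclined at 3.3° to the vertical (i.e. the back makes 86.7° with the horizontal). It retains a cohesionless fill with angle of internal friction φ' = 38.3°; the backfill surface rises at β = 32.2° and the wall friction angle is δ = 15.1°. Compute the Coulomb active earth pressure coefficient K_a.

K_a = sin²(α+φ) / [sin²α · sin(α−δ) · (1 + √{sin(φ+δ)sin(φ−β) / (sin(α−δ)sin(α+β))})²].
With α = 86.7°, φ = 38.3°, δ = 15.1°, β = 32.2°: K_a = 0.4069.

0.407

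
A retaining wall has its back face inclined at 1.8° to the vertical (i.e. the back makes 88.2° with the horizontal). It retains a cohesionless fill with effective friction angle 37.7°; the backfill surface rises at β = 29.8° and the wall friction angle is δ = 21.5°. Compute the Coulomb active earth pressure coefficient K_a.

K_a = sin²(α+φ) / [sin²α · sin(α−δ) · (1 + √{sin(φ+δ)sin(φ−β) / (sin(α−δ)sin(α+β))})²].
With α = 88.2°, φ = 37.7°, δ = 21.5°, β = 29.8°: K_a = 0.3747.

0.375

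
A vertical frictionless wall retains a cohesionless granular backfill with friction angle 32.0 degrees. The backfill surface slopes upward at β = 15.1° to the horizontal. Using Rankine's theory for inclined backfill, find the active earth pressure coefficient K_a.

K_a = cos β · (cos β − √(cos²β − cos²φ)) / (cos β + √(cos²β − cos²φ)).
cos β = 0.9655, cos φ = 0.8480, √(cos²β − cos²φ) = 0.4615.
K_a = 0.9655 × (0.9655 − 0.4615)/(0.9655 + 0.4615) = 0.3410.

0.341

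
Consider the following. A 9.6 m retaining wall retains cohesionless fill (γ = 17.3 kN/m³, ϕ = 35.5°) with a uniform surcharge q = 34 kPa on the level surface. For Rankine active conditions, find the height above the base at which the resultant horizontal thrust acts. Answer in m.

K_a = 0.2653.
Triangular part P₁ = ½K_aγH² = 211.5 at H/3 = 3.200 m; rectangular part P₂ = K_a q H = 86.58 at H/2 = 4.800 m.
ȳ = (P₁·3.200 + P₂·4.800)/(P₁+P₂) = 3.665 m.

3.66 m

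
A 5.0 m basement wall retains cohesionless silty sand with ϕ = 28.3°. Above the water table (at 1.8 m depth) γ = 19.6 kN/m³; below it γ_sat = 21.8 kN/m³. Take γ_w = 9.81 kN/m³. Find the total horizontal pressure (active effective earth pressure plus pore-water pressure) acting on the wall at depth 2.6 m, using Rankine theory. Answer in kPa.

23.9 kPa

K_a = (1 − sin φ)/(1 + sin φ) = 0.3568.
γ' = 21.8 − 9.81 = 11.99 kN/m³.
Effective vertical stress at 2.6 m: σ'_v = 19.6×1.8 + 11.99×0.800 = 44.87 kPa.
σ'_h = K_a σ'_v = 0.3568 × 44.87 = 16.01 kPa; u = γ_w × 0.800 = 7.848 kPa.
Total σ_h = 16.01 + 7.848 = 23.86 kPa.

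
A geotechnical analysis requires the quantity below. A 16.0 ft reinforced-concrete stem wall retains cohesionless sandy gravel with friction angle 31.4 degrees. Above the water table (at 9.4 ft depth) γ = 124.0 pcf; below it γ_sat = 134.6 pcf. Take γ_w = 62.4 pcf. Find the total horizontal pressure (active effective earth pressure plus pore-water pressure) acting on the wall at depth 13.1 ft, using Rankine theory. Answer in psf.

K_a = (1 − sin φ)/(1 + sin φ) = 0.3149.
γ' = 134.6 − 62.4 = 72.20 pcf.
Effective vertical stress at 13.1 ft: σ'_v = 124.0×9.4 + 72.20×3.70 = 1433 psf.
σ'_h = K_a σ'_v = 0.3149 × 1433 = 451.2 psf; u = γ_w × 3.70 = 230.9 psf.
Total σ_h = 451.2 + 230.9 = 682.1 psf.

682 psf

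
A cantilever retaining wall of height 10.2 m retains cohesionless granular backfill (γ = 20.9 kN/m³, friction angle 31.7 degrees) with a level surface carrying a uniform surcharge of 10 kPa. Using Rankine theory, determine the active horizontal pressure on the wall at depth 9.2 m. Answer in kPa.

62.9 kPa

K_a = (1 − sin φ)/(1 + sin φ) = 0.3111.
σ_v = γz + q = 20.9 × 9.2 + 10 = 202.3 kPa.
σ_h = K_a σ_v = 0.3111 × 202.3 = 62.92 kPa.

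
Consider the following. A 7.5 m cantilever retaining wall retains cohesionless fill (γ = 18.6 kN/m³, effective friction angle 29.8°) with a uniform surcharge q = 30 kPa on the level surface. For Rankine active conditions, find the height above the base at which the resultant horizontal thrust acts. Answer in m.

2.88 m

K_a = 0.3360.
Triangular part P₁ = ½K_aγH² = 175.8 at H/3 = 2.500 m; rectangular part P₂ = K_a q H = 75.61 at H/2 = 3.750 m.
ȳ = (P₁·2.500 + P₂·3.750)/(P₁+P₂) = 2.876 m.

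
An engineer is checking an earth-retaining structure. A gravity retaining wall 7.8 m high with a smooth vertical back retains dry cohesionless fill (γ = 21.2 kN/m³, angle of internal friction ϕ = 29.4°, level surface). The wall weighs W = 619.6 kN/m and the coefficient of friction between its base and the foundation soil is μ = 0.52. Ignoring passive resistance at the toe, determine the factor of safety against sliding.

K_a = tan²(45° − 29.4°/2) = 0.3415.
P_a = ½K_aγH² = 0.5×0.3415×21.2×7.8² = 220.2 kN/m, acting at H/3 = 2.600 m above the base.
FS_sliding = μW / P_a = 0.52×619.6 / 220.2 = 1.463.

1.46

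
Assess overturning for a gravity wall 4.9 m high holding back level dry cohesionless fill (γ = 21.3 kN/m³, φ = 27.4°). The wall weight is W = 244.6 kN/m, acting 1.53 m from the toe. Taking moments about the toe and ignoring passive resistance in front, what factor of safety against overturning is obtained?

2.42

K_a = tan²(45° − 27.4°/2) = 0.3697.
P_a = ½K_aγH² = 0.5×0.3697×21.3×4.9² = 94.53 kN/m, acting at H/3 = 1.633 m above the base.
Overturning moment M_o = P_a × H/3 = 94.53 × 1.633 = 154.4.
Resisting moment M_r = W × 1.53 = 244.6 × 1.53 = 374.2.
FS_overturning = M_r/M_o = 374.2/154.4 = 2.424.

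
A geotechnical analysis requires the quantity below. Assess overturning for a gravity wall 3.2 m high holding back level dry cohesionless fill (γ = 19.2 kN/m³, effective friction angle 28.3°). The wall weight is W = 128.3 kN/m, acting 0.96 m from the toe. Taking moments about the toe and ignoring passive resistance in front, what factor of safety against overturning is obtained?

K_a = tan²(45° − 28.3°/2) = 0.3568.
P_a = ½K_aγH² = 0.5×0.3568×19.2×3.2² = 35.07 kN/m, acting at H/3 = 1.067 m above the base.
Overturning moment M_o = P_a × H/3 = 35.07 × 1.067 = 37.41.
Resisting moment M_r = W × 0.96 = 128.3 × 0.96 = 123.2.
FS_overturning = M_r/M_o = 123.2/37.41 = 3.292.

3.29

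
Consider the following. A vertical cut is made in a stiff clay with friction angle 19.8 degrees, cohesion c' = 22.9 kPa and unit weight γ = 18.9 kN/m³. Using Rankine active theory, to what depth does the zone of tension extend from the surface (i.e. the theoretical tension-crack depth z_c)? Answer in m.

K_a = tan²(45° − 19.8°/2) = 0.4939; √K_a = 0.7028.
The active pressure is zero where K_a γ z = 2c√K_a, so z_c = 2c/(γ√K_a) = 2×22.9/(18.9×0.7028) = 3.448 m.

3.45 m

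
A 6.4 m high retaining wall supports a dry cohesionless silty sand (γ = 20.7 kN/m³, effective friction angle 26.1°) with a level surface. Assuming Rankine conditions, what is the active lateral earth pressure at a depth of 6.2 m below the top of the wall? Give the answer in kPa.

K_a = (1 − sin φ)/(1 + sin φ) = 0.3889.
σ_h = K_a γ z = 0.3889 × 20.7 × 6.2 = 49.92 kPa.

49.9 kPa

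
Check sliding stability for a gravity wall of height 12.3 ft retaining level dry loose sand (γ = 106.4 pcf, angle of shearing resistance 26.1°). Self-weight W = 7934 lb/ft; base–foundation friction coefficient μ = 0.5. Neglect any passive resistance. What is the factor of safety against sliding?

1.27

K_a = tan²(45° − 26.1°/2) = 0.3889.
P_a = ½K_aγH² = 0.5×0.3889×106.4×12.3² = 3130 lb/ft, acting at H/3 = 4.100 ft above the base.
FS_sliding = μW / P_a = 0.5×7934 / 3130 = 1.267.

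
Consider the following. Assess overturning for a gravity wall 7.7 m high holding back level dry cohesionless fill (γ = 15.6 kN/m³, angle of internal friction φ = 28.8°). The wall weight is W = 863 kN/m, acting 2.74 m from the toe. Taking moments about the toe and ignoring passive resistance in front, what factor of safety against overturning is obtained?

5.70

K_a = tan²(45° − 28.8°/2) = 0.3498.
P_a = ½K_aγH² = 0.5×0.3498×15.6×7.7² = 161.7 kN/m, acting at H/3 = 2.567 m above the base.
Overturning moment M_o = P_a × H/3 = 161.7 × 2.567 = 415.2.
Resisting moment M_r = W × 2.74 = 863 × 2.74 = 2365.
FS_overturning = M_r/M_o = 2365/415.2 = 5.696.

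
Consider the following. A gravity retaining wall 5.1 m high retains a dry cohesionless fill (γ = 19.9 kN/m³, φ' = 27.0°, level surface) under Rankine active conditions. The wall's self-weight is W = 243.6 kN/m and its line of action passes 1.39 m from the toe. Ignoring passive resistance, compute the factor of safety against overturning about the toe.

K_a = tan²(45° − 27.0°/2) = 0.3755.
P_a = ½K_aγH² = 0.5×0.3755×19.9×5.1² = 97.19 kN/m, acting at H/3 = 1.700 m above the base.
Overturning moment M_o = P_a × H/3 = 97.19 × 1.700 = 165.2.
Resisting moment M_r = W × 1.39 = 243.6 × 1.39 = 338.6.
FS_overturning = M_r/M_o = 338.6/165.2 = 2.049.

2.05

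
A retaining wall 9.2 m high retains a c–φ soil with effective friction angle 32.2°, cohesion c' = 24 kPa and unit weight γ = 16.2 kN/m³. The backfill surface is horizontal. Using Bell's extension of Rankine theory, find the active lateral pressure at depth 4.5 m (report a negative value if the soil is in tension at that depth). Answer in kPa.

-4.28 kPa

K_a = (1 − sin φ)/(1 + sin φ) = 0.3047.
σ_a = K_a γ z − 2c√K_a = 0.3047×16.2×4.5 − 2×24×0.5520 = -4.282 kPa.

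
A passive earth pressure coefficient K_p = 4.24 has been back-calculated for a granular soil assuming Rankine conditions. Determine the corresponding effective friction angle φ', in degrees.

K_p = (1+sin φ)/(1−sin φ) ⇒ sin φ = (K_p − 1)/(K_p + 1) = 0.6183.
φ = arcsin(0.6183) = 38.19°.

38.2°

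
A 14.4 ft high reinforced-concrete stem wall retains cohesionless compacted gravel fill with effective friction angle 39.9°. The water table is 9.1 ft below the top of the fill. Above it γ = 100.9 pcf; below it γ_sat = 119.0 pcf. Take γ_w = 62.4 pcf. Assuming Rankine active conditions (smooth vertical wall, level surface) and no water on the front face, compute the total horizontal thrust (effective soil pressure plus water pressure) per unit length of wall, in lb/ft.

3030 lb/ft

K_a = tan²(45° − φ/2) = 0.2184.
γ' = 119.0 − 62.4 = 56.60 pcf. Depth below WT = 5.3 ft.
σ'_h at WT = K_a γ d_w = 200.6 psf; at base = 200.6 + K_a γ' × 5.3 = 266.1 psf.
P₁ (0–9.1 ft) = ½×200.6×9.1 = 912.6. P₂ (9.1–14.4 ft) = ½(200.6+266.1)×5.3 = 1237.
P_w = ½ γ_w h₂² = 0.5×62.4×5.3² = 876.4. Total = 912.6+1237+876.4 = 3026 lb/ft.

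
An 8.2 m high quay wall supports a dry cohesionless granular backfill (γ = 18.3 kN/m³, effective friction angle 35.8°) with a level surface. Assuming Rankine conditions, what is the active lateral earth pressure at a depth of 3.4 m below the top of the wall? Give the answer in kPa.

K_a = (1 − sin φ)/(1 + sin φ) = 0.2619.
σ_h = K_a γ z = 0.2619 × 18.3 × 3.4 = 16.29 kPa.

16.3 kPa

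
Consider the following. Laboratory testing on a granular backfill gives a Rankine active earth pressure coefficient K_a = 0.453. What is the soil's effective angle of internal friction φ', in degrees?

K_a = tan²(45° − φ/2) ⇒ 45° − φ/2 = arctan(√0.453) = 33.94°.
φ = 2(45° − 33.94°) = 22.11°.

22.1°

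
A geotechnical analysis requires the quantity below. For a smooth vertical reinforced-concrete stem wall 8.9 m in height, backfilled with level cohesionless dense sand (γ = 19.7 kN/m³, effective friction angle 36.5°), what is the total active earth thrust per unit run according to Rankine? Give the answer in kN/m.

198 kN/m

K_a = tan²(45° − φ/2) = 0.2541.
P_a = ½ K_a γ H² = 0.5 × 0.2541 × 19.7 × 8.9² = 198.2 kN/m.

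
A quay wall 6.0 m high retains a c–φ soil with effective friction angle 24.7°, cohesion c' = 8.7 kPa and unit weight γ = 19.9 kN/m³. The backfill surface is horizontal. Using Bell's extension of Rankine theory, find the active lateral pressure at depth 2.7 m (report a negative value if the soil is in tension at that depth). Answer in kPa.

10.9 kPa

K_a = (1 − sin φ)/(1 + sin φ) = 0.4106.
σ_a = K_a γ z − 2c√K_a = 0.4106×19.9×2.7 − 2×8.7×0.6408 = 10.91 kPa.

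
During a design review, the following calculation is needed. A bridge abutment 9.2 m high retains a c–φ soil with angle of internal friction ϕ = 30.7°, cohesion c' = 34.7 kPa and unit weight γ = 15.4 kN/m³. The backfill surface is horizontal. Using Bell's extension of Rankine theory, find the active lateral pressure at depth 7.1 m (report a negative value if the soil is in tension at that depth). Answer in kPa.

K_a = (1 − sin φ)/(1 + sin φ) = 0.3240.
σ_a = K_a γ z − 2c√K_a = 0.3240×15.4×7.1 − 2×34.7×0.5692 = -4.076 kPa.

-4.08 kPa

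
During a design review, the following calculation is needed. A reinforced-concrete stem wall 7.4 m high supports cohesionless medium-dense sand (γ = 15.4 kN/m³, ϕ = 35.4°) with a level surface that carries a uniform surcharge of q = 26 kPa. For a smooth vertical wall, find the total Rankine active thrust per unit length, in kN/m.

K_a = tan²(45° − φ/2) = 0.2664.
Soil triangle: ½ K_a γ H² = 0.5×0.2664×15.4×7.4² = 112.3 kN/m.
Surcharge rectangle: K_a q H = 0.2664×26×7.4 = 51.26 kN/m.
Total = 112.3 + 51.26 = 163.6 kN/m.

164 kN/m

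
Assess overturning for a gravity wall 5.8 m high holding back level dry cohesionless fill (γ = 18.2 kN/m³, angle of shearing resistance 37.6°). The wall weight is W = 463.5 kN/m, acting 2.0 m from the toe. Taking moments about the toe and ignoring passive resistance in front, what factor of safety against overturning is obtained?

6.47

K_a = tan²(45° − 37.6°/2) = 0.2421.
P_a = ½K_aγH² = 0.5×0.2421×18.2×5.8² = 74.12 kN/m, acting at H/3 = 1.933 m above the base.
Overturning moment M_o = P_a × H/3 = 74.12 × 1.933 = 143.3.
Resisting moment M_r = W × 2.0 = 463.5 × 2.0 = 927.0.
FS_overturning = M_r/M_o = 927.0/143.3 = 6.469.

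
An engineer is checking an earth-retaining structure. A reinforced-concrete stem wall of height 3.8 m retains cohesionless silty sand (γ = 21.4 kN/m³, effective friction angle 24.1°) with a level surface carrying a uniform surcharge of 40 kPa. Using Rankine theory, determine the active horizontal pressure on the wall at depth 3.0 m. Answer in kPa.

43.8 kPa

K_a = (1 − sin φ)/(1 + sin φ) = 0.4201.
σ_v = γz + q = 21.4 × 3.0 + 40 = 104.2 kPa.
σ_h = K_a σ_v = 0.4201 × 104.2 = 43.78 kPa.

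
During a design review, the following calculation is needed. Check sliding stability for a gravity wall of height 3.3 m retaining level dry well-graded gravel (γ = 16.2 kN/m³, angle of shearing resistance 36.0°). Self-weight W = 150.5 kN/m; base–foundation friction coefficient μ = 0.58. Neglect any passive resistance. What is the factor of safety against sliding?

K_a = tan²(45° − 36.0°/2) = 0.2596.
P_a = ½K_aγH² = 0.5×0.2596×16.2×3.3² = 22.90 kN/m, acting at H/3 = 1.100 m above the base.
FS_sliding = μW / P_a = 0.58×150.5 / 22.90 = 3.812.

3.81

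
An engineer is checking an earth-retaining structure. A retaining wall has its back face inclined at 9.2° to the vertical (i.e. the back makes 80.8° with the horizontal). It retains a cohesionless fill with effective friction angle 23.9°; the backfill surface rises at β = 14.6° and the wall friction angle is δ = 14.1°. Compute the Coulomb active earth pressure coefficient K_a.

K_a = sin²(α+φ) / [sin²α · sin(α−δ) · (1 + √{sin(φ+δ)sin(φ−β) / (sin(α−δ)sin(α+β))})²].
With α = 80.8°, φ = 23.9°, δ = 14.1°, β = 14.6°: K_a = 0.5911.

0.591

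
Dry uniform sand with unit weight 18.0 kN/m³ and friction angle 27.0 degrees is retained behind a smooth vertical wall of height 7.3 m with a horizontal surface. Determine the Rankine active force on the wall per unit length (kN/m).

K_a = tan²(45° − φ/2) = 0.3755.
P_a = ½ K_a γ H² = 0.5 × 0.3755 × 18.0 × 7.3² = 180.1 kN/m.

180 kN/m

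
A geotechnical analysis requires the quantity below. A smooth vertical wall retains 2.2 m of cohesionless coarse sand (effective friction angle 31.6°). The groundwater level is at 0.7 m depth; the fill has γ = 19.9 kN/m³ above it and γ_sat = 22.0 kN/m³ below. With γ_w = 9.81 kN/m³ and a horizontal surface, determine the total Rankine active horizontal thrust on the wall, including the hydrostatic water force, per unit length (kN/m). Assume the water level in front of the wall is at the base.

K_a = tan²(45° − φ/2) = 0.3123.
γ' = 22.0 − 9.81 = 12.19 kN/m³. Depth below WT = 1.5 m.
σ'_h at WT = K_a γ d_w = 4.351 kPa; at base = 4.351 + K_a γ' × 1.5 = 10.06 kPa.
P₁ (0–0.7 m) = ½×4.351×0.7 = 1.523. P₂ (0.7–2.2 m) = ½(4.351+10.06)×1.5 = 10.81.
P_w = ½ γ_w h₂² = 0.5×9.81×1.5² = 11.04. Total = 1.523+10.81+11.04 = 23.37 kN/m.

23.4 kN/m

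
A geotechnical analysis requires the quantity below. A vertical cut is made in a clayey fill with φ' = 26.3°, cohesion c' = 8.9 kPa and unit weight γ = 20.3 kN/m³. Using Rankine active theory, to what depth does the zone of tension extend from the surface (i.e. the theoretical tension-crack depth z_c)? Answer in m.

1.41 m

K_a = tan²(45° − 26.3°/2) = 0.3859; √K_a = 0.6212.
The active pressure is zero where K_a γ z = 2c√K_a, so z_c = 2c/(γ√K_a) = 2×8.9/(20.3×0.6212) = 1.411 m.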